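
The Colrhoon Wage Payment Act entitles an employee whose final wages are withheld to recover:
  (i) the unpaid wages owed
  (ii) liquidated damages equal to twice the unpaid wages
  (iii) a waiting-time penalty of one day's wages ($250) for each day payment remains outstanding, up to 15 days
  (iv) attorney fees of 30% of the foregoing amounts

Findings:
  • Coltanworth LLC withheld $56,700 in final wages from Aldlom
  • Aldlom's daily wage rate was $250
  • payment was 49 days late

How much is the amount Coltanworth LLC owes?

$226,005

Doubled: 2 × $56,700 = $113,400
Penalty days: min(49, 15) = 15
Waiting-time penalty: 15 × $250 = $3,750
Subtotal: $56,700 + $113,400 + $3,750 = $173,850
Attorney fees: 30% of $173,850 = $52,155
Total award: $173,850 + $52,155 = $226,005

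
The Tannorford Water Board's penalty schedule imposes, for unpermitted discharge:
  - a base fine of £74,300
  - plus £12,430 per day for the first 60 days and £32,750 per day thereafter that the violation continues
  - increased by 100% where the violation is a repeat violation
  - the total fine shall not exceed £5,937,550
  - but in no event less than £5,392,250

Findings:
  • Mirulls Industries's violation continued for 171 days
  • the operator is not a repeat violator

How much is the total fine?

First 60 days: 60 × £12,430 = £745,800
Remaining days: (171 − 60) × £32,750 = £3,635,250
Per-day component: £745,800 + £3,635,250 = £4,381,050
Base plus per-day: £74,300 + £4,381,050 = £4,455,350
The operator is not a repeat violator: no 100% increase.
Cap at £5,937,550: £4,455,350 is within the cap, no reduction.
Minimum £5,392,250: £4,455,350 is below the minimum → £5,392,250

£5,392,250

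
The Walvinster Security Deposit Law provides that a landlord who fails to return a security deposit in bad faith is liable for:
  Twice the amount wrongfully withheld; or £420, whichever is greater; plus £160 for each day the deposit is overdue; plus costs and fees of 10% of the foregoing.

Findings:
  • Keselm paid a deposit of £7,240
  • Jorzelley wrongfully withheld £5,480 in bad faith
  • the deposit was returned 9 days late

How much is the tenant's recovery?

£13,640

Doubled: 2 × £5,480 = £10,960
Minimum £420: £10,960 meets the minimum, no increase.
Late-return penalty: 9 × £160 = £1,440
Damages plus late penalty: £10,960 + £1,440 = £12,400
Costs and fees: 10% of £12,400 = £1,240
Total recovery: £12,400 + £1,240 = £13,640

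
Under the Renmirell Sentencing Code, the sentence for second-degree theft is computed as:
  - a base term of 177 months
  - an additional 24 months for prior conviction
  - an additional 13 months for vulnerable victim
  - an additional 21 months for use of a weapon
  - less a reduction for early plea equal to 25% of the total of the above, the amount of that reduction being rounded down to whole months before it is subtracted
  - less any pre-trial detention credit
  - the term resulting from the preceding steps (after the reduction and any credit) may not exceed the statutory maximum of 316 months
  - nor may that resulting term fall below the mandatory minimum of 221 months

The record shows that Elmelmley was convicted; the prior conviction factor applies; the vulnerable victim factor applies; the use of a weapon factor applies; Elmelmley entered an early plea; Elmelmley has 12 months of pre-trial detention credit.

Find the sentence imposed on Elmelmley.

221 months

Prior conviction enhancement: +24 months
Vulnerable victim enhancement: +13 months
Use of a weapon enhancement: +21 months
Adjusted term: 177 months + 24 months + 13 months + 21 months = 235 months
Early plea reduction: 25% of 235 months = 58 months (rounded down)
After reduction: 235 − 58 = 177 months
Less pre-trial detention credit: 177 months − 12 months = 165 months
Cap at 316 months: 165 months is within the cap, no reduction.
Minimum 221 months: 165 months is below the minimum → 221 months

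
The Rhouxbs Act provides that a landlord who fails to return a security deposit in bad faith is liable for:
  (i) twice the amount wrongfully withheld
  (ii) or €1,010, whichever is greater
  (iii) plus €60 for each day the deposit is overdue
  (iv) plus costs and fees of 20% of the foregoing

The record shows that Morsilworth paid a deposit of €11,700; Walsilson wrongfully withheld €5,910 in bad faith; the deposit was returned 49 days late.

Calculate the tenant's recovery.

€17,712

Doubled: 2 × €5,910 = €11,820
Minimum €1,010: €11,820 meets the minimum, no increase.
Late-return penalty: 49 × €60 = €2,940
Damages plus late penalty: €11,820 + €2,940 = €14,760
Costs and fees: 20% of €14,760 = €2,952
Total recovery: €14,760 + €2,952 = €17,712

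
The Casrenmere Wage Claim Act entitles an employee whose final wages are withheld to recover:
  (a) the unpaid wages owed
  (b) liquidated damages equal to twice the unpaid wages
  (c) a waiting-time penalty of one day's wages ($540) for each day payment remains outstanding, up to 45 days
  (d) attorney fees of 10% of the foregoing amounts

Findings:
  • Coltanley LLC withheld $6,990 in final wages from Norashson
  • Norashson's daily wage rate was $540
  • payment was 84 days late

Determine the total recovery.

$49,797

Doubled: 2 × $6,990 = $13,980
Penalty days: min(84, 45) = 45
Waiting-time penalty: 45 × $540 = $24,300
Subtotal: $6,990 + $13,980 + $24,300 = $45,270
Attorney fees: 10% of $45,270 = $4,527
Total award: $45,270 + $4,527 = $49,797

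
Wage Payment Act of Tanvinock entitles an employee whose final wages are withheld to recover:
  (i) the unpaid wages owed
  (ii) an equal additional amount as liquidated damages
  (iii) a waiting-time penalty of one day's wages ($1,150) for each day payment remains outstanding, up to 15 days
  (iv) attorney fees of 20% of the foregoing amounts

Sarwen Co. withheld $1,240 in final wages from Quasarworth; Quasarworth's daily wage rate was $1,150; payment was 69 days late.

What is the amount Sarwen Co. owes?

Liquidated damages (equal amount): $1,240
Penalty days: min(69, 15) = 15
Waiting-time penalty: 15 × $1,150 = $17,250
Subtotal: $1,240 + $1,240 + $17,250 = $19,730
Attorney fees: 20% of $19,730 = $3,946
Total award: $19,730 + $3,946 = $23,676

Total award: $23,676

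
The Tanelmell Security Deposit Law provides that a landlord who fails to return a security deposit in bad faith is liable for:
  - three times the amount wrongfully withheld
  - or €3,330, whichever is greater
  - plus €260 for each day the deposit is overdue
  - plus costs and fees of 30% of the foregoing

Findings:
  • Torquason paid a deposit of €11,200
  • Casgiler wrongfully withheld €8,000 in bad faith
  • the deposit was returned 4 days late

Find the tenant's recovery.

€32,552

Trebled: 3 × €8,000 = €24,000
Minimum €3,330: €24,000 meets the minimum, no increase.
Late-return penalty: 4 × €260 = €1,040
Damages plus late penalty: €24,000 + €1,040 = €25,040
Costs and fees: 30% of €25,040 = €7,512
Total recovery: €25,040 + €7,512 = €32,552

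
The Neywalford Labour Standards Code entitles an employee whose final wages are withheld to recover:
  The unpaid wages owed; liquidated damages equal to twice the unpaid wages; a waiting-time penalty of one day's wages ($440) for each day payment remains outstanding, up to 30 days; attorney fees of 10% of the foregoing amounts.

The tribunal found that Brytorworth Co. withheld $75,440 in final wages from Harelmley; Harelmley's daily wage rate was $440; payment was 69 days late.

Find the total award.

$263,472

Doubled: 2 × $75,440 = $150,880
Penalty days: min(69, 30) = 30
Waiting-time penalty: 30 × $440 = $13,200
Subtotal: $75,440 + $150,880 + $13,200 = $239,520
Attorney fees: 10% of $239,520 = $23,952
Total award: $239,520 + $23,952 = $263,472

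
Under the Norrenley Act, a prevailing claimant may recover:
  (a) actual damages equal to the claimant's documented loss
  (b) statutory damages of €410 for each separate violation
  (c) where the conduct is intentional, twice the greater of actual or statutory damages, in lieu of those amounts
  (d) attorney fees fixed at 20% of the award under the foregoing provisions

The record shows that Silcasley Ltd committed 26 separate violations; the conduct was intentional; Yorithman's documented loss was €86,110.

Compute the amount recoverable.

Total recovery: €206,664

Statutory damages: 26 × €410 = €10,660
Greater of actual damages (€86,110) or statutory damages (€10,660): €86,110
Doubled: 2 × €86,110 = €172,220
Attorney fees: 20% of €172,220 = €34,444
Total recovery: €172,220 + €34,444 = €206,664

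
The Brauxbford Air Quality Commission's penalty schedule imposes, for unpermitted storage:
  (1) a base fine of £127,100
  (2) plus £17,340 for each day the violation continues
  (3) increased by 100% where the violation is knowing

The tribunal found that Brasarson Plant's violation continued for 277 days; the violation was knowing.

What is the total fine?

Per-day component: 277 × £17,340 = £4,803,180
Base plus per-day: £127,100 + £4,803,180 = £4,930,280
Enhancement: 100% of £4,930,280 = £4,930,280
Enhanced fine: £4,930,280 + £4,930,280 = £9,860,560

Civil penalty: £9,860,560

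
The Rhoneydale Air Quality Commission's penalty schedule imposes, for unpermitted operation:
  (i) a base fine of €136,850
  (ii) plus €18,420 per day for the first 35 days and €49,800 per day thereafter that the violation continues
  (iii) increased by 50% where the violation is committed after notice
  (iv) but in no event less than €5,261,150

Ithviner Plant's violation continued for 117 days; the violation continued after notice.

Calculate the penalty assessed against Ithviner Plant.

€7,297,725

First 35 days: 35 × €18,420 = €644,700
Remaining days: (117 − 35) × €49,800 = €4,083,600
Per-day component: €644,700 + €4,083,600 = €4,728,300
Base plus per-day: €136,850 + €4,728,300 = €4,865,150
Enhancement: 50% of €4,865,150 = €2,432,575
Enhanced fine: €4,865,150 + €2,432,575 = €7,297,725
Minimum €5,261,150: €7,297,725 meets the minimum, no increase.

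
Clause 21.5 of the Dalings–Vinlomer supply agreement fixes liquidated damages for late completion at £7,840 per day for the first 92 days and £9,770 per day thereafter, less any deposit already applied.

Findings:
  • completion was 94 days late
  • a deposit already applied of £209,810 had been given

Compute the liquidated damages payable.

First 92 days: 92 × £7,840 = £721,280
Remaining days: (94 − 92) × £9,770 = £19,540
Accrued per-day damages: £721,280 + £19,540 = £740,820
Less deposit already applied: £740,820 − £209,810 = £531,010

£531,010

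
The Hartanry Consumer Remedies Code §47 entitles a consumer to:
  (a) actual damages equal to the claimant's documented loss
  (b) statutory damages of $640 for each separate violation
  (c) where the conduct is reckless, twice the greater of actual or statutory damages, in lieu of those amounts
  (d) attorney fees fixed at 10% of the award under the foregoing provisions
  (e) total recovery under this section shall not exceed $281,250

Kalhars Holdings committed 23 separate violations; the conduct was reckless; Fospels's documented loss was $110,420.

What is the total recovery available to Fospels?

Statutory damages: 23 × $640 = $14,720
Greater of actual damages ($110,420) or statutory damages ($14,720): $110,420
Doubled: 2 × $110,420 = $220,840
Attorney fees: 10% of $220,840 = $22,084
Total before cap: $220,840 + $22,084 = $242,924
Cap at $281,250: $242,924 is within the cap, no reduction.

$242,924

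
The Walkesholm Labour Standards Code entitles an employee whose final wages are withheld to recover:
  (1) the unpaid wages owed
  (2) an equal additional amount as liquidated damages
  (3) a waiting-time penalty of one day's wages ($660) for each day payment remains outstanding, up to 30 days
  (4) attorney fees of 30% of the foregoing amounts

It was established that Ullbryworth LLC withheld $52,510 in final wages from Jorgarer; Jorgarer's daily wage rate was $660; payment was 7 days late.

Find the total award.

$142,532

Liquidated damages (equal amount): $52,510
Penalty days: min(7, 30) = 7
Waiting-time penalty: 7 × $660 = $4,620
Subtotal: $52,510 + $52,510 + $4,620 = $109,640
Attorney fees: 30% of $109,640 = $32,892
Total award: $109,640 + $32,892 = $142,532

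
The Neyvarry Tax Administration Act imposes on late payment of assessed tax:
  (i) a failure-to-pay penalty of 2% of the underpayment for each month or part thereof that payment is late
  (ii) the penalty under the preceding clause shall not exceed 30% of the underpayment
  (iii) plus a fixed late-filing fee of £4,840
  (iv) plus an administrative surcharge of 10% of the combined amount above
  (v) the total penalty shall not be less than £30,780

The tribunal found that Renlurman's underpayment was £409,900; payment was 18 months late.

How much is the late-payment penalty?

Penalty: £140,591

Accrued rate: 2% × 18 = 36%, capped at 30% → 30%
Failure-to-pay penalty: 30% of £409,900 = £122,970
Penalty before surcharge: £122,970 + £4,840 = £127,810
Administrative surcharge: 10% of £127,810 = £12,781
Total penalty: £127,810 + £12,781 = £140,591
Minimum £30,780: £140,591 meets the minimum, no increase.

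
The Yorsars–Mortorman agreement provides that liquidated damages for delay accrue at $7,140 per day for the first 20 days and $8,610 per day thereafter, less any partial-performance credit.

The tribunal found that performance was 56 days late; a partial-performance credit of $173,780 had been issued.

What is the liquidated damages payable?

First 20 days: 20 × $7,140 = $142,800
Remaining days: (56 − 20) × $8,610 = $309,960
Accrued per-day damages: $142,800 + $309,960 = $452,760
Less partial-performance credit: $452,760 − $173,780 = $278,980

$278,980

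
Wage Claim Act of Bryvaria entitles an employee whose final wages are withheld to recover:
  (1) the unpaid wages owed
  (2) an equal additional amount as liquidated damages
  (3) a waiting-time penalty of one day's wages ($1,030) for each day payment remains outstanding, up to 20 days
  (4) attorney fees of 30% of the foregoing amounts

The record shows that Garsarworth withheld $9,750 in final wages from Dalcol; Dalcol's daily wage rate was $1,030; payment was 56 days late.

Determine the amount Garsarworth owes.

Liquidated damages (equal amount): $9,750
Penalty days: min(56, 20) = 20
Waiting-time penalty: 20 × $1,030 = $20,600
Subtotal: $9,750 + $9,750 + $20,600 = $40,100
Attorney fees: 30% of $40,100 = $12,030
Total award: $40,100 + $12,030 = $52,130

$52,130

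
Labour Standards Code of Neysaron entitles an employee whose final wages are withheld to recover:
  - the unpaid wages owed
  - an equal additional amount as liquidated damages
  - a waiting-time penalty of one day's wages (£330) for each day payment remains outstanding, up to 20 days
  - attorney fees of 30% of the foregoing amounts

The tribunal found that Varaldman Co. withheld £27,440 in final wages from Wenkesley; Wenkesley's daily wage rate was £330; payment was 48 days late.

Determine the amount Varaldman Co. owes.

Total award: £79,924

Liquidated damages (equal amount): £27,440
Penalty days: min(48, 20) = 20
Waiting-time penalty: 20 × £330 = £6,600
Subtotal: £27,440 + £27,440 + £6,600 = £61,480
Attorney fees: 30% of £61,480 = £18,444
Total award: £61,480 + £18,444 = £79,924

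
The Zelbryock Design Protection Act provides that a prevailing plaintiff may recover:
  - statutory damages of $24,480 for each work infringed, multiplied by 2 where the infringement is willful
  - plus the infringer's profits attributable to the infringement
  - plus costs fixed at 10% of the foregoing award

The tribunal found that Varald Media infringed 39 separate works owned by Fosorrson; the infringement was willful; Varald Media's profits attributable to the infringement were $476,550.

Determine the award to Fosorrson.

Statutory damages: 39 × $24,480 = $954,720
Doubled: 2 × $954,720 = $1,909,440
Combined award: $1,909,440 + $476,550 = $2,385,990
Costs: 10% of $2,385,990 = $238,599
Award plus costs: $2,385,990 + $238,599 = $2,624,589

Award: $2,624,589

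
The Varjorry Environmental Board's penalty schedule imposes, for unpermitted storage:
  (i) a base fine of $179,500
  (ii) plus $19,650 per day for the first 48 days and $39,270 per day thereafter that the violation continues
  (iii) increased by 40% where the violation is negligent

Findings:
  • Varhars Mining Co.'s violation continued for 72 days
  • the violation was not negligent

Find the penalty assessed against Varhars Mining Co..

First 48 days: 48 × $19,650 = $943,200
Remaining days: (72 − 48) × $39,270 = $942,480
Per-day component: $943,200 + $942,480 = $1,885,680
Base plus per-day: $179,500 + $1,885,680 = $2,065,180
The violation was not negligent: no 40% increase.

$2,065,180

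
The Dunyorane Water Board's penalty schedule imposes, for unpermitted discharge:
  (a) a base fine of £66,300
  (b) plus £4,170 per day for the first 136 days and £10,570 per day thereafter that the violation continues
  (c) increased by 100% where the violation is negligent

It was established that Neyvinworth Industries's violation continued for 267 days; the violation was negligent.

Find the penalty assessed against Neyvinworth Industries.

£4,036,180

First 136 days: 136 × £4,170 = £567,120
Remaining days: (267 − 136) × £10,570 = £1,384,670
Per-day component: £567,120 + £1,384,670 = £1,951,790
Base plus per-day: £66,300 + £1,951,790 = £2,018,090
Enhancement: 100% of £2,018,090 = £2,018,090
Enhanced fine: £2,018,090 + £2,018,090 = £4,036,180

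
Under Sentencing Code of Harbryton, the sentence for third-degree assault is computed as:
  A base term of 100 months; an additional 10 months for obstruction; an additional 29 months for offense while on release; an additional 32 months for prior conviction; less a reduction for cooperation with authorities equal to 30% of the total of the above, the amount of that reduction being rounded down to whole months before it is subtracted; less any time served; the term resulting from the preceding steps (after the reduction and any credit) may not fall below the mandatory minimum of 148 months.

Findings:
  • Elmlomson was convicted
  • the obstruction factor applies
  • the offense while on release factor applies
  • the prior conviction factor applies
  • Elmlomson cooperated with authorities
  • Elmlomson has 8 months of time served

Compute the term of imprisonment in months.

Obstruction enhancement: +10 months
Offense while on release enhancement: +29 months
Prior conviction enhancement: +32 months
Adjusted term: 100 months + 10 months + 29 months + 32 months = 171 months
Cooperation with authorities reduction: 30% of 171 months = 51 months (rounded down)
After reduction: 171 − 51 = 120 months
Less time served: 120 months − 8 months = 112 months
Minimum 148 months: 112 months is below the minimum → 148 months

148 months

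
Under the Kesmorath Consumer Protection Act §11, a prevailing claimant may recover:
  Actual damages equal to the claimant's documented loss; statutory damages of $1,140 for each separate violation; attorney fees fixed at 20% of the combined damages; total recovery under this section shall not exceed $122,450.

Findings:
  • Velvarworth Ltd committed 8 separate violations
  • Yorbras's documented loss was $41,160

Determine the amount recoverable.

$60,336

Statutory damages: 8 × $1,140 = $9,120
Combined damages: $41,160 + $9,120 = $50,280
Attorney fees: 20% of $50,280 = $10,056
Total before cap: $50,280 + $10,056 = $60,336
Cap at $122,450: $60,336 is within the cap, no reduction.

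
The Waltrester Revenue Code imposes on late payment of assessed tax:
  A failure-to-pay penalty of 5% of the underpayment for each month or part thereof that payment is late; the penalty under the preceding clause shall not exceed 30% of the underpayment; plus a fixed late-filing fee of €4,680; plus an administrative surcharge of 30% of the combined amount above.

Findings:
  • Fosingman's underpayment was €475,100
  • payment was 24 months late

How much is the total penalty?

€191,373

Accrued rate: 5% × 24 = 120%, capped at 30% → 30%
Failure-to-pay penalty: 30% of €475,100 = €142,530
Penalty before surcharge: €142,530 + €4,680 = €147,210
Administrative surcharge: 30% of €147,210 = €44,163
Total penalty: €147,210 + €44,163 = €191,373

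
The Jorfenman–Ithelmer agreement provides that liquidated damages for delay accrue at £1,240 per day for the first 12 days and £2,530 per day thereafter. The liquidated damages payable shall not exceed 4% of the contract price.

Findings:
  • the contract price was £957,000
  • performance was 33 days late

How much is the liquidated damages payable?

First 12 days: 12 × £1,240 = £14,880
Remaining days: (33 − 12) × £2,530 = £53,130
Accrued per-day damages: £14,880 + £53,130 = £68,010
Cap: 4% of £957,000 = £38,280
Cap at £38,280: £68,010 exceeds the cap → £38,280

£38,280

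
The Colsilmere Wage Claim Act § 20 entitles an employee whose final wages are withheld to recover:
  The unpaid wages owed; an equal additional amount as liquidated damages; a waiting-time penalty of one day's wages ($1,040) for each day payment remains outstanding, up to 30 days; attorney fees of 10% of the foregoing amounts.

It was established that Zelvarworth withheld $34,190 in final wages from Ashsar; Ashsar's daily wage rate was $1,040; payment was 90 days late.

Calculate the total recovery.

$109,538

Liquidated damages (equal amount): $34,190
Penalty days: min(90, 30) = 30
Waiting-time penalty: 30 × $1,040 = $31,200
Subtotal: $34,190 + $34,190 + $31,200 = $99,580
Attorney fees: 10% of $99,580 = $9,958
Total award: $99,580 + $9,958 = $109,538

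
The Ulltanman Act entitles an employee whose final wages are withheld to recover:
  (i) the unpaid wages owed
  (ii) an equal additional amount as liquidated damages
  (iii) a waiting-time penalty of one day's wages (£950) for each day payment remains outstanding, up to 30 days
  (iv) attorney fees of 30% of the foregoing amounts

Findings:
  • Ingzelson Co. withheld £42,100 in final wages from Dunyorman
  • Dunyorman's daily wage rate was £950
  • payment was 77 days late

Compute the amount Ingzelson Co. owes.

Liquidated damages (equal amount): £42,100
Penalty days: min(77, 30) = 30
Waiting-time penalty: 30 × £950 = £28,500
Subtotal: £42,100 + £42,100 + £28,500 = £112,700
Attorney fees: 30% of £112,700 = £33,810
Total award: £112,700 + £33,810 = £146,510

£146,510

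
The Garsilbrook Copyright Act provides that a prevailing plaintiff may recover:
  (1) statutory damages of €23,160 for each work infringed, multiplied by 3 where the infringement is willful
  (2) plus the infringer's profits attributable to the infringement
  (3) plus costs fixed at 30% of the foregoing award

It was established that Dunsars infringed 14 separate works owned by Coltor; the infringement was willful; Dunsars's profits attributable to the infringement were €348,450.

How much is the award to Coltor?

€1,717,521

Statutory damages: 14 × €23,160 = €324,240
Trebled: 3 × €324,240 = €972,720
Combined award: €972,720 + €348,450 = €1,321,170
Costs: 30% of €1,321,170 = €396,351
Award plus costs: €1,321,170 + €396,351 = €1,717,521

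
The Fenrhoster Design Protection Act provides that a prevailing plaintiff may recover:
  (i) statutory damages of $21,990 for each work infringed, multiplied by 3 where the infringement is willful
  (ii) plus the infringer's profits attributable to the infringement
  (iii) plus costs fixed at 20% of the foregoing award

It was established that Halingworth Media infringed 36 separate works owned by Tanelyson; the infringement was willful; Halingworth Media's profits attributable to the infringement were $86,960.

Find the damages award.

Statutory damages: 36 × $21,990 = $791,640
Trebled: 3 × $791,640 = $2,374,920
Combined award: $2,374,920 + $86,960 = $2,461,880
Costs: 20% of $2,461,880 = $492,376
Award plus costs: $2,461,880 + $492,376 = $2,954,256

$2,954,256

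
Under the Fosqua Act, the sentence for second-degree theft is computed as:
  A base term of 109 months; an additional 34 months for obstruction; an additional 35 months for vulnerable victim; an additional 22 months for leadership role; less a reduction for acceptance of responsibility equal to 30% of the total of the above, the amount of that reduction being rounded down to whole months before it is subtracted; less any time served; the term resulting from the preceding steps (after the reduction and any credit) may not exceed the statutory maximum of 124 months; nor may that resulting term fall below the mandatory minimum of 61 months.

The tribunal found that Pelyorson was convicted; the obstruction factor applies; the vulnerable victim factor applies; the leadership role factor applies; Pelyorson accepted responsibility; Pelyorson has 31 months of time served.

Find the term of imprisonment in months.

Obstruction enhancement: +34 months
Vulnerable victim enhancement: +35 months
Leadership role enhancement: +22 months
Adjusted term: 109 months + 34 months + 35 months + 22 months = 200 months
Acceptance of responsibility reduction: 30% of 200 months = 60 months (rounded down)
After reduction: 200 − 60 = 140 months
Less time served: 140 months − 31 months = 109 months
Cap at 124 months: 109 months is within the cap, no reduction.
Minimum 61 months: 109 months meets the minimum, no increase.

109 months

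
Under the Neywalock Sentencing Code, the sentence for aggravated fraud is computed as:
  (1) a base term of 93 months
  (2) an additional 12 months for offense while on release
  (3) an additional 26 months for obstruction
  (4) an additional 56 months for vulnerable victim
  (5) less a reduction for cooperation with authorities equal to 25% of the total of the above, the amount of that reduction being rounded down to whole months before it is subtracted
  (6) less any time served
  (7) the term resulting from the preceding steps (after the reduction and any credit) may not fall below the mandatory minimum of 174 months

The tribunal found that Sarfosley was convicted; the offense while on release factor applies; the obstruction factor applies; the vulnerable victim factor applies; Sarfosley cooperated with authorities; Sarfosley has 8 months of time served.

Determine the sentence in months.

Sentence: 174 months

Offense while on release enhancement: +12 months
Obstruction enhancement: +26 months
Vulnerable victim enhancement: +56 months
Adjusted term: 93 months + 12 months + 26 months + 56 months = 187 months
Cooperation with authorities reduction: 25% of 187 months = 46 months (rounded down)
After reduction: 187 − 46 = 141 months
Less time served: 141 months − 8 months = 133 months
Minimum 174 months: 133 months is below the minimum → 174 months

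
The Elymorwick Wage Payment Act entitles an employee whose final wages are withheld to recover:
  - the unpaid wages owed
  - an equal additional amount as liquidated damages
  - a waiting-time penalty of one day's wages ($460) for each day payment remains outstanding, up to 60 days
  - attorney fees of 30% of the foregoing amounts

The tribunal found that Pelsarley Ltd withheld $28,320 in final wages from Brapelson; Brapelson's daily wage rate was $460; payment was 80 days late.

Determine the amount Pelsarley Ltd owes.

Liquidated damages (equal amount): $28,320
Penalty days: min(80, 60) = 60
Waiting-time penalty: 60 × $460 = $27,600
Subtotal: $28,320 + $28,320 + $27,600 = $84,240
Attorney fees: 30% of $84,240 = $25,272
Total award: $84,240 + $25,272 = $109,512

$109,512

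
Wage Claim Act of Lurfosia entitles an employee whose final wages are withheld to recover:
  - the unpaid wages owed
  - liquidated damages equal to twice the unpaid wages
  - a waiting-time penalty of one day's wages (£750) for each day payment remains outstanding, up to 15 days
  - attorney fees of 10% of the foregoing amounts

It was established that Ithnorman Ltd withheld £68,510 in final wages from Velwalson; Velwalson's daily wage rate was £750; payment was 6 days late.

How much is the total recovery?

Doubled: 2 × £68,510 = £137,020
Penalty days: min(6, 15) = 6
Waiting-time penalty: 6 × £750 = £4,500
Subtotal: £68,510 + £137,020 + £4,500 = £210,030
Attorney fees: 10% of £210,030 = £21,003
Total award: £210,030 + £21,003 = £231,033

£231,033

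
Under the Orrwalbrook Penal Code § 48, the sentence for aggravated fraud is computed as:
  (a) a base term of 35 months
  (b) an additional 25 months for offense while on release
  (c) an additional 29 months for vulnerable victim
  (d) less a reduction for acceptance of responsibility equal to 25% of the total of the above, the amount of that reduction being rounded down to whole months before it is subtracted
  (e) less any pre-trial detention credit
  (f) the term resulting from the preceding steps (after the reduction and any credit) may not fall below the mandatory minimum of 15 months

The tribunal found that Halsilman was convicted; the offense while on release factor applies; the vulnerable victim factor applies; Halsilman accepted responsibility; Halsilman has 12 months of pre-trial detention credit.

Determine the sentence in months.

Sentence: 55 months

Offense while on release enhancement: +25 months
Vulnerable victim enhancement: +29 months
Adjusted term: 35 months + 25 months + 29 months = 89 months
Acceptance of responsibility reduction: 25% of 89 months = 22 months (rounded down)
After reduction: 89 − 22 = 67 months
Less pre-trial detention credit: 67 months − 12 months = 55 months
Minimum 15 months: 55 months meets the minimum, no increase.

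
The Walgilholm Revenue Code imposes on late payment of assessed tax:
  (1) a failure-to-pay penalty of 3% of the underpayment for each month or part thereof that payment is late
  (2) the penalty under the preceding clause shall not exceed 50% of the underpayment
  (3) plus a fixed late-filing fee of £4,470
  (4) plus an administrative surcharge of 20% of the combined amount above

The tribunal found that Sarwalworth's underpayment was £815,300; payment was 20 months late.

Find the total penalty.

£494,544

Accrued rate: 3% × 20 = 60%, capped at 50% → 50%
Failure-to-pay penalty: 50% of £815,300 = £407,650
Penalty before surcharge: £407,650 + £4,470 = £412,120
Administrative surcharge: 20% of £412,120 = £82,424
Total penalty: £412,120 + £82,424 = £494,544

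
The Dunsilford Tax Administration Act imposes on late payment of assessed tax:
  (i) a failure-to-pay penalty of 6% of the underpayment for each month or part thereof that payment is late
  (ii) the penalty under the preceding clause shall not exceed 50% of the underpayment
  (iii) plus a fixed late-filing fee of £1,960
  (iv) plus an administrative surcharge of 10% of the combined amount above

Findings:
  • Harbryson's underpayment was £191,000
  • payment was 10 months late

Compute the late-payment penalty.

£107,206

Accrued rate: 6% × 10 = 60%, capped at 50% → 50%
Failure-to-pay penalty: 50% of £191,000 = £95,500
Penalty before surcharge: £95,500 + £1,960 = £97,460
Administrative surcharge: 10% of £97,460 = £9,746
Total penalty: £97,460 + £9,746 = £107,206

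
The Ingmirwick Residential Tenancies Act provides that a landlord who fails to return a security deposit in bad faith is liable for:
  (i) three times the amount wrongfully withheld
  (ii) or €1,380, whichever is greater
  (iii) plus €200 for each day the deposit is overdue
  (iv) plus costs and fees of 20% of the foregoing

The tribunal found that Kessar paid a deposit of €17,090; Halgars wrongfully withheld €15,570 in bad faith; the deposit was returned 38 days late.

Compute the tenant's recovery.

Trebled: 3 × €15,570 = €46,710
Minimum €1,380: €46,710 meets the minimum, no increase.
Late-return penalty: 38 × €200 = €7,600
Damages plus late penalty: €46,710 + €7,600 = €54,310
Costs and fees: 20% of €54,310 = €10,862
Total recovery: €54,310 + €10,862 = €65,172

Recovery: €65,172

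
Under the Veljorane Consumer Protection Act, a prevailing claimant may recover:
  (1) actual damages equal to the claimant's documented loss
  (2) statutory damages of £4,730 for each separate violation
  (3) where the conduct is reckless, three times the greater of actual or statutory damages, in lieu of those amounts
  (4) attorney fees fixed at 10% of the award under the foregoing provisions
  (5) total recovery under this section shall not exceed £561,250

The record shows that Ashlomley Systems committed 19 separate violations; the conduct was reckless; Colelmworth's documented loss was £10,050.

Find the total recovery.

£296,571

Statutory damages: 19 × £4,730 = £89,870
Greater of actual damages (£10,050) or statutory damages (£89,870): £89,870
Trebled: 3 × £89,870 = £269,610
Attorney fees: 10% of £269,610 = £26,961
Total before cap: £269,610 + £26,961 = £296,571
Cap at £561,250: £296,571 is within the cap, no reduction.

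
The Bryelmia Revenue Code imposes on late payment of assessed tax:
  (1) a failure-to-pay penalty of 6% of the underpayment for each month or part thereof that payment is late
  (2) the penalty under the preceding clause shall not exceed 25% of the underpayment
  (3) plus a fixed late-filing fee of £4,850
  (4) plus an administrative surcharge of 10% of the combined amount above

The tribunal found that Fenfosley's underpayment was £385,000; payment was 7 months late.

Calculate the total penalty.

£111,210

Accrued rate: 6% × 7 = 42%, capped at 25% → 25%
Failure-to-pay penalty: 25% of £385,000 = £96,250
Penalty before surcharge: £96,250 + £4,850 = £101,100
Administrative surcharge: 10% of £101,100 = £10,110
Total penalty: £101,100 + £10,110 = £111,210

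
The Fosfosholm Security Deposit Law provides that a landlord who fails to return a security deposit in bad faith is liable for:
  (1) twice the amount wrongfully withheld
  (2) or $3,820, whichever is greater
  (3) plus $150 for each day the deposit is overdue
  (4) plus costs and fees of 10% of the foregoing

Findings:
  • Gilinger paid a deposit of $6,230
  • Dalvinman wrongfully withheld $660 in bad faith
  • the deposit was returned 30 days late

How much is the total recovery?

Doubled: 2 × $660 = $1,320
Minimum $3,820: $1,320 is below the minimum → $3,820
Late-return penalty: 30 × $150 = $4,500
Damages plus late penalty: $3,820 + $4,500 = $8,320
Costs and fees: 10% of $8,320 = $832
Total recovery: $8,320 + $832 = $9,152

$9,152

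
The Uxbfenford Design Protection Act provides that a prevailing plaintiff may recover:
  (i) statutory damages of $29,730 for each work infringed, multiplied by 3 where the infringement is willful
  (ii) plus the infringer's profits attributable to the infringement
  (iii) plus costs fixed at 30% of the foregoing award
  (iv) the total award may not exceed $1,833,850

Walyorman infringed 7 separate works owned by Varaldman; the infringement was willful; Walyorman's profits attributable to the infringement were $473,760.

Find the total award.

Statutory damages: 7 × $29,730 = $208,110
Trebled: 3 × $208,110 = $624,330
Combined award: $624,330 + $473,760 = $1,098,090
Costs: 30% of $1,098,090 = $329,427
Award plus costs: $1,098,090 + $329,427 = $1,427,517
Cap at $1,833,850: $1,427,517 is within the cap, no reduction.

Award: $1,427,517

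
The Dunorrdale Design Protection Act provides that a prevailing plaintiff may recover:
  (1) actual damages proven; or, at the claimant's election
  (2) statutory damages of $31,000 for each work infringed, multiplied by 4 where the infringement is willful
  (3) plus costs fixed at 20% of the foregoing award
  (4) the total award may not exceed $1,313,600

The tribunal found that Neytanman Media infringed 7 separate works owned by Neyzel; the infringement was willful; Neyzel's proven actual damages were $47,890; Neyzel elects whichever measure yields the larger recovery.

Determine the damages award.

Award: $1,041,600

Statutory damages: 7 × $31,000 = $217,000
Multiplied by 4: 4 × $217,000 = $868,000
Greater of actual damages ($47,890) or enhanced statutory damages ($868,000): $868,000
Costs: 20% of $868,000 = $173,600
Award plus costs: $868,000 + $173,600 = $1,041,600
Cap at $1,313,600: $1,041,600 is within the cap, no reduction.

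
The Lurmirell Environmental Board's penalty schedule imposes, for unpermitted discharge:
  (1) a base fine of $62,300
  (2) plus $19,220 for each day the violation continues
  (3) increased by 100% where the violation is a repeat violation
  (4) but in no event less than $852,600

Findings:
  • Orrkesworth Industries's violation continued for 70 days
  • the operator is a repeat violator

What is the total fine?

Per-day component: 70 × $19,220 = $1,345,400
Base plus per-day: $62,300 + $1,345,400 = $1,407,700
Enhancement: 100% of $1,407,700 = $1,407,700
Enhanced fine: $1,407,700 + $1,407,700 = $2,815,400
Minimum $852,600: $2,815,400 meets the minimum, no increase.

$2,815,400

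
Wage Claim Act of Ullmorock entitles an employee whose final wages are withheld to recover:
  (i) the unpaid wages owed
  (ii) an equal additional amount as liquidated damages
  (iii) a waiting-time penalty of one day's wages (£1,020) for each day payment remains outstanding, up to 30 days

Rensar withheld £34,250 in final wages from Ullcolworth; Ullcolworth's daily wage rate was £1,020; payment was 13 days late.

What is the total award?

Liquidated damages (equal amount): £34,250
Penalty days: min(13, 30) = 13
Waiting-time penalty: 13 × £1,020 = £13,260
Total award: £34,250 + £34,250 + £13,260 = £81,760

£81,760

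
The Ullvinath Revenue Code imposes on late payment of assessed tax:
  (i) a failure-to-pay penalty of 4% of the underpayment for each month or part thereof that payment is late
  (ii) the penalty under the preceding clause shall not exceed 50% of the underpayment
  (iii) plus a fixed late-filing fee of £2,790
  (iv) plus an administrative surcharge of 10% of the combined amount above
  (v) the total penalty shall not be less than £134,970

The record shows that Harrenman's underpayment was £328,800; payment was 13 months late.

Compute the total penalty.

Accrued rate: 4% × 13 = 52%, capped at 50% → 50%
Failure-to-pay penalty: 50% of £328,800 = £164,400
Penalty before surcharge: £164,400 + £2,790 = £167,190
Administrative surcharge: 10% of £167,190 = £16,719
Total penalty: £167,190 + £16,719 = £183,909
Minimum £134,970: £183,909 meets the minimum, no increase.

£183,909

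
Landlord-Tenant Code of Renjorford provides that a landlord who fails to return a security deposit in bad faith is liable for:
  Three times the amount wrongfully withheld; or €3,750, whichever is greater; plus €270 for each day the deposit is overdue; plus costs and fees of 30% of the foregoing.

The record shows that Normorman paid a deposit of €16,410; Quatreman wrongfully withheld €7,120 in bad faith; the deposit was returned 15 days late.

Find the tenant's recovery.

Trebled: 3 × €7,120 = €21,360
Minimum €3,750: €21,360 meets the minimum, no increase.
Late-return penalty: 15 × €270 = €4,050
Damages plus late penalty: €21,360 + €4,050 = €25,410
Costs and fees: 30% of €25,410 = €7,623
Total recovery: €25,410 + €7,623 = €33,033

€33,033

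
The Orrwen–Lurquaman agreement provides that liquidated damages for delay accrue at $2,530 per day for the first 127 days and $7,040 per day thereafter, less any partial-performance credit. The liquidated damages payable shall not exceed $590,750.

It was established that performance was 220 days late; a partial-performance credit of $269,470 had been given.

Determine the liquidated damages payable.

First 127 days: 127 × $2,530 = $321,310
Remaining days: (220 − 127) × $7,040 = $654,720
Accrued per-day damages: $321,310 + $654,720 = $976,030
Less partial-performance credit: $976,030 − $269,470 = $706,560
Cap at $590,750: $706,560 exceeds the cap → $590,750

$590,750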